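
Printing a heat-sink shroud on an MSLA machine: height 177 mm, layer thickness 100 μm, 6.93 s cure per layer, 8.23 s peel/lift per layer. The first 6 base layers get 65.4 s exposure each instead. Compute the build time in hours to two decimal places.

Number of layers: 177 / 0.1 → 1770 (rounded up).
Base layers: 6 × (65.4 + 8.23) → 441.78 s.
Regular layers = 1764 × (6.93 + 8.23) = 26742.24 s.
Sum: 441.78 + 26742.24 = 27184.02 s → 7.55 hours.

7.55 hours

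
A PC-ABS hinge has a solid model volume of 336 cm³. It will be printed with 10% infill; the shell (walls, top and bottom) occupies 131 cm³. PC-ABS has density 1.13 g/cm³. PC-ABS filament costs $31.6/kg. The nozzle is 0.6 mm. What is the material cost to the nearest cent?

$5.41

Infill region: 336 − 131 → 205 cm³.
Infill volume = 0.10 × 205, so 20.5 cm³.
Total extruded = 131 + 20.5, so 151.5 cm³.
Mass: 151.5 × 1.13 → 171.195 g.
At $31.6/kg: 171.195/1000 × 31.6 = $5.41.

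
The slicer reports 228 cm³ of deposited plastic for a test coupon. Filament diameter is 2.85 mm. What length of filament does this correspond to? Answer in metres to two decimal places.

A = π r² = π × 1.425² = 6.3794 mm².
Length = 228 cm³ / 6.3794 mm² = 228000 / 6.3794 = 35740.04 mm = 35.74 m.

35.74 m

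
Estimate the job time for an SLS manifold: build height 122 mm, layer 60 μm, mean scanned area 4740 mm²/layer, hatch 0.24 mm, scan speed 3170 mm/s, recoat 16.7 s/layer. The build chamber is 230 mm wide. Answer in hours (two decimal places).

12.96 hours

Number of layers: 122 / 0.06 → 2034 (rounded up).
Scan path per layer = 4740 / 0.24 = 19750 mm.
Laser time per layer: 19750 / 3170 → 6.2303 s.
Time per layer: 6.2303 + 16.7 → 22.9303 s.
Total: 2034 × 22.9303 s = 46640.2302 s → 12.96 hours.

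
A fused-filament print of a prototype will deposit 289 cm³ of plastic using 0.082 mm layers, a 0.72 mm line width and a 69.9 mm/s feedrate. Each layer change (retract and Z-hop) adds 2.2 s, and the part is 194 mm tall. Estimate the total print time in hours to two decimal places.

Extrusion cross-section = 0.082 × 0.72, so 0.05904 mm².
Total extruded path = 289000/0.05904 = 4894986.4 mm.
Extrusion time: 4894986.4 / 69.9 → 70028.4 s.
Layers = ⌈194/0.082⌉ = 2366.
Layer-change overhead = 2366 × 2.2, so 5205.2 s.
Altogether 70028.4 + 5205.2 = 75233.6 s, i.e. 20.90 hours.

20.90 hours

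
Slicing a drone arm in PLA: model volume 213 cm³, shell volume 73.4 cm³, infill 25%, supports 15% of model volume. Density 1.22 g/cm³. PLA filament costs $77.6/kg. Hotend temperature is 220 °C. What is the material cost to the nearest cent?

Interior volume: 213 − 73.4 → 139.6 cm³.
Infill deposited = 0.25 × 139.6 = 34.9 cm³.
Support: 0.15 × 213 → 31.95 cm³.
Deposited volume: 73.4 + 34.9 + 31.95 → 140.25 cm³.
Mass = 140.25 × 1.22, so 171.105 g.
Cost = 171.105 g / 1000 × $77.6/kg = $13.28.

$13.28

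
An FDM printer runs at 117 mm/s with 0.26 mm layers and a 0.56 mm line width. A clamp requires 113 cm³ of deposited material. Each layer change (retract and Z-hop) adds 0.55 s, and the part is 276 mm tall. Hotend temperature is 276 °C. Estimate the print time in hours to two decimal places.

2.00 hours

Extrusion cross-section: 0.26 × 0.56 → 0.1456 mm².
Path length: 113000 mm³ / 0.1456 mm² → 776098.9 mm.
Time extruding: 776098.9 / 117 → 6633.3 s.
Number of layers: 276 / 0.26 → 1062 (rounded up).
Non-print overhead = 1062 × 0.55 = 584.1 s.
Altogether 6633.3 + 584.1 = 7217.4 s, i.e. 2.00 hours.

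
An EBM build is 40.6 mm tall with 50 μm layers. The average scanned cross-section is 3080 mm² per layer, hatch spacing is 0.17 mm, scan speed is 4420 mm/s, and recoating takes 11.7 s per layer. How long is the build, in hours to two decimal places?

Layer count = ceil(40.6 / 0.05) = 812.
Hatch length per layer: 3080 / 0.17 → 18117.6 mm.
Per-layer scan time = 18117.6 / 4420, so 4.099 s.
Per-layer time = 4.099 + 11.7, so 15.799 s.
Total: 812 × 15.799 s = 12828.788 s → 3.56 hours.

3.56 hours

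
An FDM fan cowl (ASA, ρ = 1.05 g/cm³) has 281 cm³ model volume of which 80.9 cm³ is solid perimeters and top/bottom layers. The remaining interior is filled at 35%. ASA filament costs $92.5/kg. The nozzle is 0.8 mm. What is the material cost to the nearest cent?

Infill region = 281 − 80.9 = 200.1 cm³.
Deposited infill = 0.35 × 200.1 = 70.035 cm³.
Total printed volume: 80.9 + 70.035 → 150.935 cm³.
Mass: 150.935 × 1.05 → 158.48175 g.
Cost = 158.48175 g / 1000 × $92.5/kg = $14.66.

$14.66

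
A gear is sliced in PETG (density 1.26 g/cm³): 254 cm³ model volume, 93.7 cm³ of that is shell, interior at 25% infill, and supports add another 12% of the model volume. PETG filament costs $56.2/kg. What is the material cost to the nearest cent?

Interior volume = 254 − 93.7, so 160.3 cm³.
Deposited infill: 0.25 × 160.3 → 40.075 cm³.
Support = 0.12 × 254 = 30.48 cm³.
Total extruded = 93.7 + 40.075 + 30.48 = 164.255 cm³.
Mass = 164.255 × 1.26 = 206.9613 g.
At $56.2/kg: 206.9613/1000 × 56.2 = $11.63.

$11.63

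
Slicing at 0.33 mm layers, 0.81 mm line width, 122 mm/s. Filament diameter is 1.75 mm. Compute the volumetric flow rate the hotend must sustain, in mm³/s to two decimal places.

Extrusion cross-section = 0.33 × 0.81 = 0.2673 mm².
Volumetric flow = 122 × 0.2673 = 32.61 mm³/s.

32.61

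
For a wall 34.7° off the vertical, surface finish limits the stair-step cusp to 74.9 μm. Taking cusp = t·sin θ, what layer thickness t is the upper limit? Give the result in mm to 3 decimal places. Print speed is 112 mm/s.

0.132 mm

t = h_c / sin θ = 0.0749 / 0.5693 = 0.132 mm.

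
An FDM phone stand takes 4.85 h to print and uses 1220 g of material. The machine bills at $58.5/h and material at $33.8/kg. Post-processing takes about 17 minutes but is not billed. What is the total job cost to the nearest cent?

$324.96

Time charge = 58.5 × 4.85 = $283.725.
Feedstock cost: 33.8 × 1220/1000 → $41.236.
Total = 283.725 + 41.236 = 324.961 ≈ $324.96.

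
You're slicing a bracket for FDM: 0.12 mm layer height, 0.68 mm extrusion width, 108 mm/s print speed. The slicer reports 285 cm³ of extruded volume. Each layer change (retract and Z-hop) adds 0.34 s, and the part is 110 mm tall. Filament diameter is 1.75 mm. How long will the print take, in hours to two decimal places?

9.07 hours

Line area = 0.12 × 0.68, so 0.0816 mm².
Total extruded path = 285000/0.0816 = 3492647.1 mm.
Extrusion time = 3492647.1 / 108, so 32339.3 s.
Layer count = ceil(110 / 0.12) = 917.
Layer-change overhead = 917 × 0.34, so 311.78 s.
Total = 32339.3 + 311.78 = 32651.08 s = 9.07 hours.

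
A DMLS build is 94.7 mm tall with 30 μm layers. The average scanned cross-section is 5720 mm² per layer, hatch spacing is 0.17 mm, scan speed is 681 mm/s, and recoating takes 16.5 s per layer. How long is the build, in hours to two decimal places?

57.80 hours

Layers = ⌈94.7/0.03⌉ = 3157.
Scan path per layer: 5720 / 0.17 → 33647.1 mm.
Scan time per layer = 33647.1 / 681 = 49.4084 s.
Layer cycle = 49.4084 + 16.5, so 65.9084 s.
3157 layers × 65.9084 s/layer = 208072.8188 s, i.e. 57.80 hours.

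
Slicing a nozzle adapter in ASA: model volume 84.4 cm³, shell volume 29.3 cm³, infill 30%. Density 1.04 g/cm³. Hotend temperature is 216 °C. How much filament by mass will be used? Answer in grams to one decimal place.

47.7 g

Volume inside the shell = 84.4 − 29.3, so 55.1 cm³.
Infill deposited: 0.30 × 55.1 → 16.53 cm³.
Total printed volume = 29.3 + 16.53 = 45.83 cm³.
Mass = 45.83 × 1.04, so 47.6632 g.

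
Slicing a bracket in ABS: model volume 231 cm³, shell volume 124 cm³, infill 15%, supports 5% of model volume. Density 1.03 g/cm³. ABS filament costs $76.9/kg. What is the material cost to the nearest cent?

Infill region = 231 − 124 = 107 cm³.
Deposited infill = 0.15 × 107 = 16.05 cm³.
Support = 0.05 × 231 = 11.55 cm³.
Deposited volume = 124 + 16.05 + 11.55 = 151.6 cm³.
Mass: 151.6 × 1.03 → 156.148 g.
Cost = 156.148 g / 1000 × $76.9/kg = $12.01.

$12.01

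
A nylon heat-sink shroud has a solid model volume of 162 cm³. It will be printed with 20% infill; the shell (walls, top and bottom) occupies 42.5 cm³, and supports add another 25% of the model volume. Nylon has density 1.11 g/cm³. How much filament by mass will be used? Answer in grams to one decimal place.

Infill region = 162 − 42.5 = 119.5 cm³.
Infill volume: 0.20 × 119.5 → 23.9 cm³.
Support = 0.25 × 162, so 40.5 cm³.
Total extruded: 42.5 + 23.9 + 40.5 → 106.9 cm³.
Mass: 106.9 × 1.11 → 118.659 g.

118.7 g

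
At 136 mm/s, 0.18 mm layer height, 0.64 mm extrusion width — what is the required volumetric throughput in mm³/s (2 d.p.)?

15.67

Bead cross-section = 0.18 × 0.64, so 0.1152 mm².
Q = v·A = 136 × 0.1152 = 15.67 mm³/s.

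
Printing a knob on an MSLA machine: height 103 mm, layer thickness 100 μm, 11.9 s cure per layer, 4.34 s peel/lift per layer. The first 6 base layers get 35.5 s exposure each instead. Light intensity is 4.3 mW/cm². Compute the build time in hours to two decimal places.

4.69 hours

Number of layers: 103 / 0.1 → 1030 (rounded up).
Bottom layers = 6 × (35.5 + 4.34), so 239.04 s.
Regular layers = 1024 × (11.9 + 4.34) = 16629.76 s.
Sum: 239.04 + 16629.76 = 16868.8 s → 4.69 hours.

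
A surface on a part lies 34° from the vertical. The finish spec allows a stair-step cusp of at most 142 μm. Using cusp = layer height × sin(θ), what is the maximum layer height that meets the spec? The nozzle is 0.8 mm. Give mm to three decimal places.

0.254 mm

sin(34°) = 0.5592; t_max = 0.142/0.5592 = 0.254 mm.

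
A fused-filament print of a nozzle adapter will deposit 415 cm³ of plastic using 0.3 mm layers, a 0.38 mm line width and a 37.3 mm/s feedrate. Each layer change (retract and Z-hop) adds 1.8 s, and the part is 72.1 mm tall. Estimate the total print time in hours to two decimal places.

Bead cross-section = 0.3 × 0.38 = 0.114 mm².
Path length: 415000 mm³ / 0.114 mm² → 3640350.9 mm.
Print-move time: 3640350.9 / 37.3 → 97596.5 s.
Layers = ⌈72.1/0.3⌉ = 241.
Non-print overhead = 241 × 1.8, so 433.8 s.
Altogether 97596.5 + 433.8 = 98030.3 s, i.e. 27.23 hours.

27.23 hours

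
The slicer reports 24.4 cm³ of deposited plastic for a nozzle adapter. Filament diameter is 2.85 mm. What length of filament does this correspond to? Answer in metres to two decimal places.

3.82 m

Filament cross-section = π × (2.85/2)² = 6.3794 mm².
L = 24400 mm³ / 6.3794 mm² = 3824.81 mm, i.e. 3.82 m.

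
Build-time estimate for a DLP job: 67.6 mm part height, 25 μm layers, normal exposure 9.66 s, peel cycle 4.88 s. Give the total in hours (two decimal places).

10.92 hours

Layer count = ceil(67.6 / 0.025) = 2704.
Each layer takes: 9.66 + 4.88 → 14.54 s.
Total = 2704 × 14.54 = 39316.16 s = 10.92 hours.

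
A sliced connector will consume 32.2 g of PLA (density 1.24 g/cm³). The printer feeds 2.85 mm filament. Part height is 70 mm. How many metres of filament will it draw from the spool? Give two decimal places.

4.07 m

Extruded volume: 32.2/1.24 = 25.9677 cm³ (25967.7 mm³).
Filament cross-section = π × (2.85/2)² = 6.3794 mm².
Length = 25967.7 / 6.3794 = 4070.56 mm = 4.07 m.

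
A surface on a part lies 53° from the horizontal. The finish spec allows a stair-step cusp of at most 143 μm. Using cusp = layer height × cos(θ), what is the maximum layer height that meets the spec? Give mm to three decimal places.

0.238 mm

t = h_c / cos θ = 0.143 / 0.6018 = 0.238 mm.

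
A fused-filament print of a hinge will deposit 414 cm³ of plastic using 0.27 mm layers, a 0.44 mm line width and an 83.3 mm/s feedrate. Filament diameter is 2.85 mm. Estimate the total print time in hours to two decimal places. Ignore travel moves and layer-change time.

Bead cross-section = 0.27 × 0.44 = 0.1188 mm².
Path length: 414000 mm³ / 0.1188 mm² → 3484848.5 mm.
Time extruding: 3484848.5 / 83.3 → 41834.9 s.
That's 41834.9 s → 11.62 hours.

11.62 hours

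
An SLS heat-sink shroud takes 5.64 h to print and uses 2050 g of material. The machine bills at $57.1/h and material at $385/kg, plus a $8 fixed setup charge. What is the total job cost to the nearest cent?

Time charge: 57.1 × 5.64 → $322.044.
Material cost = 385 × 2050/1000, so $789.25.
Total = 322.044 + 789.25 + 8 = 1119.294 ≈ $1119.29.

$1119.29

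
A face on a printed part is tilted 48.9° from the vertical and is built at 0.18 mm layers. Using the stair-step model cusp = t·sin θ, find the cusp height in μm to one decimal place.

135.6 μm

sin(48.9°) = 0.7536, so cusp = 0.18 × 0.7536 = 0.135648 mm → 135.6 μm.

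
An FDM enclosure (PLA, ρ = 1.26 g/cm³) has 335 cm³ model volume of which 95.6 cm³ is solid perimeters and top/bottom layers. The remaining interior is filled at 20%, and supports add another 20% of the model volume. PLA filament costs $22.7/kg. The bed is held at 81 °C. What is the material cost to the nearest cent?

Infill region = 335 − 95.6, so 239.4 cm³.
Infill deposited: 0.20 × 239.4 → 47.88 cm³.
Support: 0.20 × 335 → 67 cm³.
Total printed volume: 95.6 + 47.88 + 67 → 210.48 cm³.
Mass = 210.48 × 1.26 = 265.2048 g.
Cost = 265.2048 g / 1000 × $22.7/kg = $6.02.

$6.02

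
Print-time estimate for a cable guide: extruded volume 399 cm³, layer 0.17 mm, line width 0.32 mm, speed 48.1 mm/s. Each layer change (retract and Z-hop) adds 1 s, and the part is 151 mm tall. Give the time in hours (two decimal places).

Line area = 0.17 × 0.32 = 0.0544 mm².
Path length: 399000 mm³ / 0.0544 mm² → 7334558.8 mm.
Time extruding: 7334558.8 / 48.1 → 152485.6 s.
Layers = ⌈151/0.17⌉ = 889.
Layer-change overhead = 889 × 1 = 889 s.
Total = 152485.6 + 889 = 153374.6 s = 42.60 hours.

42.60 hours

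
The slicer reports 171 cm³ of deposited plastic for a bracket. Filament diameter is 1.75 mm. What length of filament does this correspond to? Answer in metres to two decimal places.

71.09 m

Cross-section of 1.75 mm filament: π·(1.75/2)² = 2.4053 mm².
L = 171000 mm³ / 2.4053 mm² = 71093 mm, i.e. 71.09 m.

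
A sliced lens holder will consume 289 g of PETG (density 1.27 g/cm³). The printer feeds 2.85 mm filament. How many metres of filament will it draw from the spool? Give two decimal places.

Volume = 289 g / 1.27 g·cm⁻³ = 227.5591 cm³ = 227559.1 mm³.
Filament cross-section = π × (2.85/2)² = 6.3794 mm².
Length = 227559.1 / 6.3794 = 35670.93 mm = 35.67 m.

35.67 m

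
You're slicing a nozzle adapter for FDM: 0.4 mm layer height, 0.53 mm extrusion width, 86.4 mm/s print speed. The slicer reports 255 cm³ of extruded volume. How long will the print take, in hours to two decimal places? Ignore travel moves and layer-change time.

3.87 hours

Extrusion cross-section: 0.4 × 0.53 → 0.212 mm².
Total extruded path = 255000/0.212 = 1202830.2 mm.
Extrusion time = 1202830.2 / 86.4 = 13921.6 s.
In the requested units: 13921.6 s = 3.87 hours.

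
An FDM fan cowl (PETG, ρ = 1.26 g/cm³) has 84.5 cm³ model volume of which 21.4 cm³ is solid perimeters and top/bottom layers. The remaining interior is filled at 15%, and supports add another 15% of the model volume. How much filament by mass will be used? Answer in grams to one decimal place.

54.9 g

Infill region: 84.5 − 21.4 → 63.1 cm³.
Infill volume = 0.15 × 63.1, so 9.465 cm³.
Support = 0.15 × 84.5, so 12.675 cm³.
Deposited volume: 21.4 + 9.465 + 12.675 → 43.54 cm³.
Mass = 43.54 × 1.26 = 54.8604 g.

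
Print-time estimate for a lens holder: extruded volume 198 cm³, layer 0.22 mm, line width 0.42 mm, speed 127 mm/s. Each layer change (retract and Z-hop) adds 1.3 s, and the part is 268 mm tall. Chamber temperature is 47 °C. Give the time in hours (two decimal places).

Extrusion cross-section = 0.22 × 0.42 = 0.0924 mm².
Total extruded path = 198000/0.0924 = 2142857.1 mm.
Print-move time = 2142857.1 / 127, so 16872.9 s.
Layers = ⌈268/0.22⌉ = 1219.
Layer-change overhead = 1219 × 1.3 = 1584.7 s.
Altogether 16872.9 + 1584.7 = 18457.6 s, i.e. 5.13 hours.

5.13 hours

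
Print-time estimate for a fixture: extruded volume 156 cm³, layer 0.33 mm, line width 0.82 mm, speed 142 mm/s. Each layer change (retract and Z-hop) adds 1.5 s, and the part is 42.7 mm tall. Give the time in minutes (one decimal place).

70.9 minutes

Extrusion cross-section: 0.33 × 0.82 → 0.2706 mm².
Toolpath length = 156 cm³ / 0.2706 mm² = 156000 / 0.2706 = 576496.7 mm.
Extrusion time = 576496.7 / 142, so 4059.8 s.
Number of layers: 42.7 / 0.33 → 130 (rounded up).
Non-print overhead: 130 × 1.5 → 195 s.
Total = 4059.8 + 195 = 4254.8 s = 70.9 minutes.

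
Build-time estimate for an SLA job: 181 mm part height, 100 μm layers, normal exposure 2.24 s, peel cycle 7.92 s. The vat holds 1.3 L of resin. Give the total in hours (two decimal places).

Layer count = ceil(181 / 0.1) = 1810.
Cycle time = 2.24 + 7.92 = 10.16 s.
Total = 1810 × 10.16 = 18389.6 s = 5.11 hours.

5.11 hours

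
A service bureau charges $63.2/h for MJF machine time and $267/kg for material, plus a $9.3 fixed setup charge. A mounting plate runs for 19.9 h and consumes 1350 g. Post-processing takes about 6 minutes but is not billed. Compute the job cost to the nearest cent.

Machine-time cost: 63.2 × 19.9 → $1257.68.
Feedstock cost = 267 × 1350/1000 = $360.45.
Total = 1257.68 + 360.45 + 9.3 = $1627.43.

$1627.43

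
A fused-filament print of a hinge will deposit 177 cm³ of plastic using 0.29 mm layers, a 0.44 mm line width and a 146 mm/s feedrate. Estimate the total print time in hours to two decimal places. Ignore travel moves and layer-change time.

Extrusion cross-section = 0.29 × 0.44 = 0.1276 mm².
Path length: 177000 mm³ / 0.1276 mm² → 1387147.3 mm.
Print-move time = 1387147.3 / 146, so 9501 s.
9501 s = 2.64 hours.

2.64 hours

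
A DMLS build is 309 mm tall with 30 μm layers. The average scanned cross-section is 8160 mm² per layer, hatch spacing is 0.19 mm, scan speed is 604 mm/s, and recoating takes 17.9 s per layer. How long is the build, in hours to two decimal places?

Number of layers: 309 / 0.03 → 10300 (rounded up).
Hatch length per layer: 8160 / 0.19 → 42947.4 mm.
Scan time per layer: 42947.4 / 604 → 71.105 s.
Time per layer = 71.105 + 17.9 = 89.005 s.
10300 layers × 89.005 s/layer = 916751.5 s, i.e. 254.65 hours.

254.65 hours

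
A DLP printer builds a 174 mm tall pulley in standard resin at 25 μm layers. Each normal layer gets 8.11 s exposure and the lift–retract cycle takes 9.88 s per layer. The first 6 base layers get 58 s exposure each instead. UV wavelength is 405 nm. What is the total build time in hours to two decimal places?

Layer count = ceil(174 / 0.025) = 6960.
Bottom layers: 6 × (58 + 9.88) → 407.28 s.
Remaining layers = 6954 × (8.11 + 9.88), so 125102.46 s.
Total = 407.28 + 125102.46 = 125509.74 s = 34.86 hours.

34.86 hours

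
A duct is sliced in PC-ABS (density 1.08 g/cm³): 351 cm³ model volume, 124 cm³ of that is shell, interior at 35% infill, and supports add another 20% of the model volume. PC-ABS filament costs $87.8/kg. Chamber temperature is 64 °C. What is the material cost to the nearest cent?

Volume inside the shell = 351 − 124 = 227 cm³.
Deposited infill = 0.35 × 227 = 79.45 cm³.
Support = 0.20 × 351, so 70.2 cm³.
Deposited volume: 124 + 79.45 + 70.2 → 273.65 cm³.
Mass: 273.65 × 1.08 → 295.542 g.
Cost = 295.542 g / 1000 × $87.8/kg = $25.95.

$25.95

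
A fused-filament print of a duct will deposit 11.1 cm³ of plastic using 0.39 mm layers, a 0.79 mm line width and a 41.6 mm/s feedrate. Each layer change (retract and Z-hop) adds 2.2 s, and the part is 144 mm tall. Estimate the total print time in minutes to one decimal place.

28.0 minutes

Line area = 0.39 × 0.79 = 0.3081 mm².
Path length: 11100 mm³ / 0.3081 mm² → 36027.3 mm.
Print-move time = 36027.3 / 41.6, so 866 s.
Layers = ⌈144/0.39⌉ = 370.
Z-hop total = 370 × 2.2, so 814 s.
Altogether 866 + 814 = 1680 s, i.e. 28.0 minutes.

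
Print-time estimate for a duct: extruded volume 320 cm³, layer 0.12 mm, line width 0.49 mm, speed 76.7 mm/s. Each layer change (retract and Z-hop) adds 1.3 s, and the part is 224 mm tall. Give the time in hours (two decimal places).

Extrusion cross-section = 0.12 × 0.49, so 0.0588 mm².
Total extruded path = 320000/0.0588 = 5442176.9 mm.
Extrusion time: 5442176.9 / 76.7 → 70954.1 s.
Layers = ⌈224/0.12⌉ = 1867.
Layer-change overhead: 1867 × 1.3 → 2427.1 s.
Total = 70954.1 + 2427.1 = 73381.2 s = 20.38 hours.

20.38 hours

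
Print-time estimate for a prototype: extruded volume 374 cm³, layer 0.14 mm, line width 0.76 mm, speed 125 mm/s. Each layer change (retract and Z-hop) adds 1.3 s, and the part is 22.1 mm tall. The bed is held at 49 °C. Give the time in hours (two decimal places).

7.87 hours

Extrusion cross-section = 0.14 × 0.76 = 0.1064 mm².
Path length: 374000 mm³ / 0.1064 mm² → 3515037.6 mm.
Print-move time: 3515037.6 / 125 → 28120.3 s.
Number of layers: 22.1 / 0.14 → 158 (rounded up).
Non-print overhead: 158 × 1.3 → 205.4 s.
Total = 28120.3 + 205.4 = 28325.7 s = 7.87 hours.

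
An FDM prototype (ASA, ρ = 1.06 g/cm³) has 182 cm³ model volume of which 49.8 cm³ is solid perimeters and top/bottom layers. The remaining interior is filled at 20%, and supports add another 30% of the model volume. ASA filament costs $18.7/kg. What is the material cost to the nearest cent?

$2.59

Infill region: 182 − 49.8 → 132.2 cm³.
Infill deposited: 0.20 × 132.2 → 26.44 cm³.
Support: 0.30 × 182 → 54.6 cm³.
Total extruded = 49.8 + 26.44 + 54.6, so 130.84 cm³.
Mass = 130.84 × 1.06 = 138.6904 g.
Cost = 138.6904 g / 1000 × $18.7/kg = $2.59.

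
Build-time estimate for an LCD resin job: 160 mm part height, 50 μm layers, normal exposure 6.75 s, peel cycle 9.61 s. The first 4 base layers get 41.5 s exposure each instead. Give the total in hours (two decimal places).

Layers = ⌈160/0.05⌉ = 3200.
Burn-in layers: 4 × (41.5 + 9.61) → 204.44 s.
Regular layers = 3196 × (6.75 + 9.61), so 52286.56 s.
Total = 204.44 + 52286.56 = 52491 s = 14.58 hours.

14.58 hours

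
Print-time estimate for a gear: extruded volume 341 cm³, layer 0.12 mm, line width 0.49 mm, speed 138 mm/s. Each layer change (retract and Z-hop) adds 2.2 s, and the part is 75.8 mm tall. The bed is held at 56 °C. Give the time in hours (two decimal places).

12.06 hours

Line area = 0.12 × 0.49 = 0.0588 mm².
Toolpath length = 341 cm³ / 0.0588 mm² = 341000 / 0.0588 = 5799319.7 mm.
Time extruding = 5799319.7 / 138 = 42024.1 s.
Layers = ⌈75.8/0.12⌉ = 632.
Non-print overhead = 632 × 2.2, so 1390.4 s.
Total = 42024.1 + 1390.4 = 43414.5 s = 12.06 hours.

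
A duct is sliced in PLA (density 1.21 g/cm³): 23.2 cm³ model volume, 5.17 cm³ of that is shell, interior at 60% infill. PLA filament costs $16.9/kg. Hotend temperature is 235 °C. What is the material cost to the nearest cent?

Interior volume: 23.2 − 5.17 → 18.03 cm³.
Deposited infill = 0.60 × 18.03 = 10.818 cm³.
Total printed volume: 5.17 + 10.818 → 15.988 cm³.
Mass: 15.988 × 1.21 → 19.34548 g.
Cost = 19.34548 g / 1000 × $16.9/kg = $0.33.

$0.33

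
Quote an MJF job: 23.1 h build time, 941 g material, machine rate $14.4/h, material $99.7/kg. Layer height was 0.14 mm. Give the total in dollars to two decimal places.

$426.46

Machine cost = 14.4 × 23.1 = $332.64.
Material cost = 99.7 × 941/1000 = $93.8177.
Job cost: 332.64 + 93.8177 = 426.4577 ≈ $426.46.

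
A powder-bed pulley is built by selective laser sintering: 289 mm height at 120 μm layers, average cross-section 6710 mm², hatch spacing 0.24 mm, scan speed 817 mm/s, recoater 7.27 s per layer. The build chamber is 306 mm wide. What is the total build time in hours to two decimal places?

Number of layers: 289 / 0.12 → 2409 (rounded up).
Scan path per layer = 6710 / 0.24, so 27958.3 mm.
Laser time per layer = 27958.3 / 817, so 34.2207 s.
Layer cycle = 34.2207 + 7.27 = 41.4907 s.
Build time = 2409 × 41.4907 = 99951.0963 s = 27.76 hours.

27.76 hours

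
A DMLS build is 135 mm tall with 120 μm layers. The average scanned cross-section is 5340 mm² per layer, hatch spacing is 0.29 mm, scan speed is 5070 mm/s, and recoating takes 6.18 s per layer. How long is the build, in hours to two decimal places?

Number of layers: 135 / 0.12 → 1125 (rounded up).
Hatch length per layer = 5340 / 0.29, so 18413.8 mm.
Scan time per layer: 18413.8 / 5070 → 3.6319 s.
Layer cycle = 3.6319 + 6.18 = 9.8119 s.
Total: 1125 × 9.8119 s = 11038.3875 s → 3.07 hours.

3.07 hours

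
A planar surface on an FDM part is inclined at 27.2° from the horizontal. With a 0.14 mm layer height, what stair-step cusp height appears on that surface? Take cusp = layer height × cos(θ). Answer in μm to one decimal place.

h_c = t·cos θ = 0.14 × 0.8894 = 0.124516 mm (124.5 μm).

124.5 μm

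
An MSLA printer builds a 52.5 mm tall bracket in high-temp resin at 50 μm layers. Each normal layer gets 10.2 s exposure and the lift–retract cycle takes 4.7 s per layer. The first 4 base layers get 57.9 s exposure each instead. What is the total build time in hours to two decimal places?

Layer count = ceil(52.5 / 0.05) = 1050.
Base layers = 4 × (57.9 + 4.7) = 250.4 s.
Normal layers = 1046 × (10.2 + 4.7), so 15585.4 s.
Sum: 250.4 + 15585.4 = 15835.8 s → 4.40 hours.

4.40 hours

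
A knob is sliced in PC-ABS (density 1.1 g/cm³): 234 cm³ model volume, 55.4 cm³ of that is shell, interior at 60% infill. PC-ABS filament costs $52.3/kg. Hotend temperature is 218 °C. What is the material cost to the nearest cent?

Infill region: 234 − 55.4 → 178.6 cm³.
Infill volume = 0.60 × 178.6, so 107.16 cm³.
Total printed volume: 55.4 + 107.16 → 162.56 cm³.
Mass: 162.56 × 1.1 → 178.816 g.
At $52.3/kg: 178.816/1000 × 52.3 = $9.35.

$9.35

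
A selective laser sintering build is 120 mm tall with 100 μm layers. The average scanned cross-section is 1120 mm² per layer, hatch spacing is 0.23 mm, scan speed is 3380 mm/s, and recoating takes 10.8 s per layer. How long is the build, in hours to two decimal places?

Number of layers: 120 / 0.1 → 1200 (rounded up).
Hatch length per layer: 1120 / 0.23 → 4869.6 mm.
Laser time per layer = 4869.6 / 3380, so 1.4407 s.
Layer cycle = 1.4407 + 10.8 = 12.2407 s.
Total: 1200 × 12.2407 s = 14688.84 s → 4.08 hours.

4.08 hours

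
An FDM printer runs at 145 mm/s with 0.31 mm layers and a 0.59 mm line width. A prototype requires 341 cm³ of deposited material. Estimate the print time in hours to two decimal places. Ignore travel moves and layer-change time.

Extrusion cross-section = 0.31 × 0.59 = 0.1829 mm².
Total extruded path = 341000/0.1829 = 1864406.8 mm.
Print-move time = 1864406.8 / 145 = 12858 s.
Converting: 12858 s = 3.57 hours.

3.57 hours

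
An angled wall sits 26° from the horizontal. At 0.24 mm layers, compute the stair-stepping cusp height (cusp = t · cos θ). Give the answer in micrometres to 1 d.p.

215.7 μm

Cusp = layer height × cos(26°) = 0.24 × 0.8988 = 0.215712 mm = 215.7 μm.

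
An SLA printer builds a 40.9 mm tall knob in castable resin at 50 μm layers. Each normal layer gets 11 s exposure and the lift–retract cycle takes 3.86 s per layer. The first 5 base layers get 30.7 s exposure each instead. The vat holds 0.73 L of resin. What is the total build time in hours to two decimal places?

3.40 hours

Layer count = ceil(40.9 / 0.05) = 818.
Base layers = 5 × (30.7 + 3.86) = 172.8 s.
Remaining layers = 813 × (11 + 3.86), so 12081.18 s.
Sum: 172.8 + 12081.18 = 12253.98 s → 3.40 hours.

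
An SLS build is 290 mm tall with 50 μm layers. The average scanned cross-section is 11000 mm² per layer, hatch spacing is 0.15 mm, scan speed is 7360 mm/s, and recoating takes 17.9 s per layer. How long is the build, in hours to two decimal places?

44.89 hours

Layers = ⌈290/0.05⌉ = 5800.
Per-layer scan distance = 11000 / 0.15, so 73333.3 mm.
Laser time per layer: 73333.3 / 7360 → 9.9638 s.
Per-layer time: 9.9638 + 17.9 → 27.8638 s.
5800 layers × 27.8638 s/layer = 161610.04 s, i.e. 44.89 hours.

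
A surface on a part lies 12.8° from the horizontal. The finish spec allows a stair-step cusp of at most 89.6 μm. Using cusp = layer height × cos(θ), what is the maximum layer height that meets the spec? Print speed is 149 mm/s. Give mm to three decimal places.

0.092 mm

Layer height = cusp / cos(12.8°) = 0.0896 / 0.9751 = 0.092 mm.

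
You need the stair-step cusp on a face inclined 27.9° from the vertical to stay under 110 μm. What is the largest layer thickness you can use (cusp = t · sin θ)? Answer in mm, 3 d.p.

0.235 mm

Layer height = cusp / sin(27.9°) = 0.11 / 0.4679 = 0.235 mm.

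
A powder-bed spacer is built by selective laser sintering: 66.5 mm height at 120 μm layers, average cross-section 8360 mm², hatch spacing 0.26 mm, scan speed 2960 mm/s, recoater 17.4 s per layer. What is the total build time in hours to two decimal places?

4.36 hours

Number of layers: 66.5 / 0.12 → 555 (rounded up).
Hatch length per layer: 8360 / 0.26 → 32153.8 mm.
Per-layer scan time = 32153.8 / 2960 = 10.8628 s.
Layer cycle = 10.8628 + 17.4, so 28.2628 s.
Build time = 555 × 28.2628 = 15685.854 s = 4.36 hours.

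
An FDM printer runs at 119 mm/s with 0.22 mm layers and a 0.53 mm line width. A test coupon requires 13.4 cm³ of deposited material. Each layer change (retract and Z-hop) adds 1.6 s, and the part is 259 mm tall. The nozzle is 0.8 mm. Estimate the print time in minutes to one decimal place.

Extrusion cross-section = 0.22 × 0.53, so 0.1166 mm².
Total extruded path = 13400/0.1166 = 114922.8 mm.
Time extruding = 114922.8 / 119, so 965.7 s.
Number of layers: 259 / 0.22 → 1178 (rounded up).
Non-print overhead = 1178 × 1.6 = 1884.8 s.
Altogether 965.7 + 1884.8 = 2850.5 s, i.e. 47.5 minutes.

47.5 minutes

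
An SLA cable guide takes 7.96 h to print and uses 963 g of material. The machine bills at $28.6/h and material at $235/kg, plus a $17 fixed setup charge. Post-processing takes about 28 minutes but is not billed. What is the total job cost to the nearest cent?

Machine cost: 28.6 × 7.96 → $227.656.
Feedstock cost: 235 × 963/1000 → $226.305.
Adding setup: 227.656 + 226.305 + 17 → 470.961 ≈ $470.96.

$470.96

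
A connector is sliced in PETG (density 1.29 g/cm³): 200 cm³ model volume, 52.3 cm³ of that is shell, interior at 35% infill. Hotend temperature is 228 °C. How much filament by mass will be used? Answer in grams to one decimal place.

134.2 g

Interior volume: 200 − 52.3 → 147.7 cm³.
Infill deposited = 0.35 × 147.7 = 51.695 cm³.
Deposited volume = 52.3 + 51.695 = 103.995 cm³.
Mass = 103.995 × 1.29 = 134.15355 g.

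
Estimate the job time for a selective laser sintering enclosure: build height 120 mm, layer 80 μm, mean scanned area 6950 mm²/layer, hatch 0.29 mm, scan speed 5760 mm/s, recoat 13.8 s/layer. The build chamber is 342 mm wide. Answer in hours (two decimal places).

7.48 hours

Layers = ⌈120/0.08⌉ = 1500.
Hatch length per layer = 6950 / 0.29 = 23965.5 mm.
Per-layer scan time = 23965.5 / 5760, so 4.1607 s.
Per-layer time = 4.1607 + 13.8, so 17.9607 s.
Build time = 1500 × 17.9607 = 26941.05 s = 7.48 hours.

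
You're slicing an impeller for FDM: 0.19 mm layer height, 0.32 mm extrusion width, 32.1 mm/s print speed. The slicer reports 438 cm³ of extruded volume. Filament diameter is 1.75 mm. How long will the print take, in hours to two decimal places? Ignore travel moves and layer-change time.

62.34 hours

Extrusion cross-section = 0.19 × 0.32 = 0.0608 mm².
Toolpath length = 438 cm³ / 0.0608 mm² = 438000 / 0.0608 = 7203947.4 mm.
Time extruding = 7203947.4 / 32.1 = 224422 s.
Converting: 224422 s = 62.34 hours.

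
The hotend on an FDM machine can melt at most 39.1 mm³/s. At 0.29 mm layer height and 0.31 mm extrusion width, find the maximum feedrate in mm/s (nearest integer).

A = 0.29 × 0.31 = 0.0899 mm².
Max speed = 39.1 / 0.0899 = 434.93 ≈ 435 mm/s.

435 mm/s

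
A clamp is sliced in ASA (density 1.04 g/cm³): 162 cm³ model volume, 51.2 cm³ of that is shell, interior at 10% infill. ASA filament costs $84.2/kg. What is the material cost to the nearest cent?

Infill region = 162 − 51.2 = 110.8 cm³.
Infill deposited = 0.10 × 110.8, so 11.08 cm³.
Total printed volume: 51.2 + 11.08 → 62.28 cm³.
Mass: 62.28 × 1.04 → 64.7712 g.
Cost = 64.7712 g / 1000 × $84.2/kg = $5.45.

$5.45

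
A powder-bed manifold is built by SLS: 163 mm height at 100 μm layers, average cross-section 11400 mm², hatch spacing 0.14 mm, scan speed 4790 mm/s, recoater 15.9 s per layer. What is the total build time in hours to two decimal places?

14.90 hours

Layer count = ceil(163 / 0.1) = 1630.
Hatch length per layer: 11400 / 0.14 → 81428.6 mm.
Scan time per layer: 81428.6 / 4790 → 16.9997 s.
Per-layer time = 16.9997 + 15.9 = 32.8997 s.
1630 layers × 32.8997 s/layer = 53626.511 s, i.e. 14.90 hours.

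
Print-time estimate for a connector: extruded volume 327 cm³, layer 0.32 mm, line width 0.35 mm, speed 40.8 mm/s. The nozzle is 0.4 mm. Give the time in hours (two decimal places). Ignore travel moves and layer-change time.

19.88 hours

Bead cross-section: 0.32 × 0.35 → 0.112 mm².
Path length: 327000 mm³ / 0.112 mm² → 2919642.9 mm.
Print-move time: 2919642.9 / 40.8 → 71559.9 s.
Converting: 71559.9 s = 19.88 hours.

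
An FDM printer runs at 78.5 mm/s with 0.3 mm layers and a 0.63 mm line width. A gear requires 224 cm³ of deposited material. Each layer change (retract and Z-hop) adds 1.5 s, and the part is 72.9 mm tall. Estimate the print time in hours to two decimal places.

4.30 hours

Line area: 0.3 × 0.63 → 0.189 mm².
Total extruded path = 224000/0.189 = 1185185.2 mm.
Extrusion time = 1185185.2 / 78.5, so 15097.9 s.
Layers = ⌈72.9/0.3⌉ = 243.
Z-hop total = 243 × 1.5 = 364.5 s.
Altogether 15097.9 + 364.5 = 15462.4 s, i.e. 4.30 hours.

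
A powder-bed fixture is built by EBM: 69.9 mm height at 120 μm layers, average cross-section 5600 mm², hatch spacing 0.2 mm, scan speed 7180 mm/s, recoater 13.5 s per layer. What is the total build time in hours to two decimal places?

Layer count = ceil(69.9 / 0.12) = 583.
Scan path per layer: 5600 / 0.2 → 28000 mm.
Beam time per layer = 28000 / 7180 = 3.8997 s.
Time per layer = 3.8997 + 13.5, so 17.3997 s.
Total: 583 × 17.3997 s = 10144.0251 s → 2.82 hours.

2.82 hours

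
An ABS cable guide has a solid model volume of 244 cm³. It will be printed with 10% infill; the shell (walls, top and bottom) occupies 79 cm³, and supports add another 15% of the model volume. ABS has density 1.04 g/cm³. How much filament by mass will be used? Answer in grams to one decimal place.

137.4 g

Interior volume: 244 − 79 → 165 cm³.
Infill volume = 0.10 × 165 = 16.5 cm³.
Support = 0.15 × 244, so 36.6 cm³.
Total printed volume: 79 + 16.5 + 36.6 → 132.1 cm³.
Mass = 132.1 × 1.04, so 137.384 g.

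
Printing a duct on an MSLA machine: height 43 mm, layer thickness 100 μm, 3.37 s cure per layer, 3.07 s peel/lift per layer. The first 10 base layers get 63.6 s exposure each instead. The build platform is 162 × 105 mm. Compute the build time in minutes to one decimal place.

56.2 minutes

Layers = ⌈43/0.1⌉ = 430.
Burn-in layers = 10 × (63.6 + 3.07) = 666.7 s.
Remaining layers: 420 × (3.37 + 3.07) → 2704.8 s.
Total = 666.7 + 2704.8 = 3371.5 s = 56.2 minutes.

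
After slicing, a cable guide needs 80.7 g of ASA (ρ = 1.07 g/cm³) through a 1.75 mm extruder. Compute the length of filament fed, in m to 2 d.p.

31.36 m

Volume = 80.7 g / 1.07 g·cm⁻³ = 75.4206 cm³ = 75420.6 mm³.
Filament cross-section = π × (1.75/2)² = 2.4053 mm².
Length = 75420.6 / 2.4053 = 31356.01 mm = 31.36 m.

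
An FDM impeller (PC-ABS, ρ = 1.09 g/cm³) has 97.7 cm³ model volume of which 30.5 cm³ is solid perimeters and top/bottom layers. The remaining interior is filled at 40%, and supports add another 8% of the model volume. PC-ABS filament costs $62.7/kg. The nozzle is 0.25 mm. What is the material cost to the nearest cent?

Interior volume: 97.7 − 30.5 → 67.2 cm³.
Infill deposited: 0.40 × 67.2 → 26.88 cm³.
Support: 0.08 × 97.7 → 7.816 cm³.
Total printed volume: 30.5 + 26.88 + 7.816 → 65.196 cm³.
Mass = 65.196 × 1.09 = 71.06364 g.
At $62.7/kg: 71.06364/1000 × 62.7 = $4.46.

$4.46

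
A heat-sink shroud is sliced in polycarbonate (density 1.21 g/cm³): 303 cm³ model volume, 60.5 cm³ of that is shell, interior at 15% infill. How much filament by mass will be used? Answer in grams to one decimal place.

117.2 g

Interior volume = 303 − 60.5 = 242.5 cm³.
Deposited infill = 0.15 × 242.5, so 36.375 cm³.
Deposited volume = 60.5 + 36.375 = 96.875 cm³.
Mass: 96.875 × 1.21 → 117.21875 g.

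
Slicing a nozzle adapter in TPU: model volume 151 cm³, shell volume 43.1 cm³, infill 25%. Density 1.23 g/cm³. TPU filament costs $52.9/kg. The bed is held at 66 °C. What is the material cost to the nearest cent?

Volume inside the shell = 151 − 43.1, so 107.9 cm³.
Deposited infill = 0.25 × 107.9 = 26.975 cm³.
Total extruded: 43.1 + 26.975 → 70.075 cm³.
Mass: 70.075 × 1.23 → 86.19225 g.
At $52.9/kg: 86.19225/1000 × 52.9 = $4.56.

$4.56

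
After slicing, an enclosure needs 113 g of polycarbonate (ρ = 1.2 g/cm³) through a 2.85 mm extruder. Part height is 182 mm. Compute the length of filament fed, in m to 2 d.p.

14.76 m

Volume = 113 g / 1.2 g·cm⁻³ = 94.1667 cm³ = 94166.7 mm³.
A = π r² = π × 1.425² = 6.3794 mm².
L = V/A = 94166.7/6.3794 = 14761.06 mm → 14.76 m.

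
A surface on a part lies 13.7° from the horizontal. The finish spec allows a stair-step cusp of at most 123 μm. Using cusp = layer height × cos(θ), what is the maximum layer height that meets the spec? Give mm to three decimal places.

t = h_c / cos θ = 0.123 / 0.9715 = 0.127 mm.

0.127 mm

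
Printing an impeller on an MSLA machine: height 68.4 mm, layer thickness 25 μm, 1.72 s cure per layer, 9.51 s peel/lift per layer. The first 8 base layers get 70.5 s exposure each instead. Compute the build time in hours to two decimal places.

8.69 hours

Layer count = ceil(68.4 / 0.025) = 2736.
Base layers: 8 × (70.5 + 9.51) → 640.08 s.
Remaining layers = 2728 × (1.72 + 9.51), so 30635.44 s.
Total = 640.08 + 30635.44 = 31275.52 s = 8.69 hours.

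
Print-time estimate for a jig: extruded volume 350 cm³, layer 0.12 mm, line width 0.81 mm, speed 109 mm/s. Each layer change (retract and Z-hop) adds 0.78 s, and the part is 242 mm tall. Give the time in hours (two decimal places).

9.61 hours

Bead cross-section = 0.12 × 0.81 = 0.0972 mm².
Toolpath length = 350 cm³ / 0.0972 mm² = 350000 / 0.0972 = 3600823 mm.
Extrusion time = 3600823 / 109, so 33035.1 s.
Layers = ⌈242/0.12⌉ = 2017.
Non-print overhead = 2017 × 0.78 = 1573.26 s.
Total = 33035.1 + 1573.26 = 34608.36 s = 9.61 hours.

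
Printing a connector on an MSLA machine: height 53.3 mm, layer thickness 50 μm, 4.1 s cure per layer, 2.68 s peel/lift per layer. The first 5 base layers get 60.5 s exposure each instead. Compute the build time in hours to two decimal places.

Layers = ⌈53.3/0.05⌉ = 1066.
Base layers: 5 × (60.5 + 2.68) → 315.9 s.
Regular layers: 1061 × (4.1 + 2.68) → 7193.58 s.
Sum: 315.9 + 7193.58 = 7509.48 s → 2.09 hours.

2.09 hours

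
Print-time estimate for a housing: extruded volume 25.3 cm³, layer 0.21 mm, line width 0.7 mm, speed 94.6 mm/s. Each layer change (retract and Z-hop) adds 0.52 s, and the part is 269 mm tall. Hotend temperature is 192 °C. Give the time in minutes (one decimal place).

41.4 minutes

Line area = 0.21 × 0.7, so 0.147 mm².
Toolpath length = 25.3 cm³ / 0.147 mm² = 25300 / 0.147 = 172108.8 mm.
Extrusion time = 172108.8 / 94.6, so 1819.3 s.
Number of layers: 269 / 0.21 → 1281 (rounded up).
Layer-change overhead = 1281 × 0.52, so 666.12 s.
Altogether 1819.3 + 666.12 = 2485.42 s, i.e. 41.4 minutes.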